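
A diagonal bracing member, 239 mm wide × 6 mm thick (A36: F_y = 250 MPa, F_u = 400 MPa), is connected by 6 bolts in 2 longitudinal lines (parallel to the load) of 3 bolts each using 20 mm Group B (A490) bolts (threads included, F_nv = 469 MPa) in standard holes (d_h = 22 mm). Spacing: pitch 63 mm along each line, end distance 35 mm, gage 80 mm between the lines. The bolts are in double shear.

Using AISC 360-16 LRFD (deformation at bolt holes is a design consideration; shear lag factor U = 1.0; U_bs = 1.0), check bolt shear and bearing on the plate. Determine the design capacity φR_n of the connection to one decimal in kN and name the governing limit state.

Bolt shear: A_b = π(20)²/4 = 314.16 mm². φR_n = 0.75 × 469 × 314.16 × 6 × 2 = 1326.1 kN.
Bearing (6 mm plate, F_u = 400 MPa): end bolts L_c = 35 − 22/2 = 24, R_n = min(1.2×24×6×400, 2.4×20×6×400) = 69.12 kN/bolt; interior L_c = 63 − 22 = 41, R_n = 115.2 kN/bolt. φR_n = 0.75 × (2×69.12 + 4×115.2) = 449.3 kN.
Governing: min(1326.1, 449.3) = 449.3 kN → bearing.

449.3 kN (bearing governs)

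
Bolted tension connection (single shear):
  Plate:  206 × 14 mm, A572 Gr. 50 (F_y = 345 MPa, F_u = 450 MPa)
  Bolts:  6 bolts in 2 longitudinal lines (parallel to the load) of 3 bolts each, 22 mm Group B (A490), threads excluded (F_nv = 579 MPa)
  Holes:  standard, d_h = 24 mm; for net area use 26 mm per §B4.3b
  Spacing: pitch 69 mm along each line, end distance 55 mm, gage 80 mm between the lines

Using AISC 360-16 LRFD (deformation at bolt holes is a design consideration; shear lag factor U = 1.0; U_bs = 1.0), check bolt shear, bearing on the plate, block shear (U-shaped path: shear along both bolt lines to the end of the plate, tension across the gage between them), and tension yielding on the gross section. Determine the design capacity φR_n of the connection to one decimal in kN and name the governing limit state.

895.5 kN (gross-section yield governs)

Bolt shear: A_b = π(22)²/4 = 380.13 mm². φR_n = 0.75 × 579 × 380.13 × 6 × 1 = 990.4 kN.
Bearing (14 mm plate, F_u = 450 MPa): end bolts L_c = 55 − 24/2 = 43, R_n = min(1.2×43×14×450, 2.4×22×14×450) = 325.08 kN/bolt; interior L_c = 69 − 24 = 45, R_n = 332.64 kN/bolt. φR_n = 0.75 × (2×325.08 + 4×332.64) = 1485.5 kN.
Block shear: shear path 2×[55+2×69] = 2×193 mm, A_gv = 5404, A_nv = 2×(193 − 2.5×26)×14 = 3584 mm²; tension across gage: (80 − 1×26)×14 = 756 mm². R_n = min(0.6×450×3584, 0.6×345×5404) + 1.0×450×756 = min(967.68, 1118.6) + 340.2 = 1307.9 kN. φR_n = 0.75 × 1307.9 = 980.9 kN.
Tension yield (gross): A_g = 206×14 = 2884 mm². φR_n = 0.90 × 345 × 2884 = 895.5 kN.
Governing: min(990.4, 1485.5, 980.9, 895.5) = 895.5 kN → gross-section yield.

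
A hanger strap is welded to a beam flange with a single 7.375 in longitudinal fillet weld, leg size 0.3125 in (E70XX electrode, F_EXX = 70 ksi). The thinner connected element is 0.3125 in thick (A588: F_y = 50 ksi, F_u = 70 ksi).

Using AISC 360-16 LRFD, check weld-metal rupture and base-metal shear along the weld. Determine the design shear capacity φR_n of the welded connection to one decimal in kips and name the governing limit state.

Weld metal: throat = 0.707×0.3125 = 0.22094 in, L = 7.375 in. φR_n = 0.75 × 0.6 × 70 × 0.22094 × 7.375 = 51.3 kips.
Base metal shear (0.3125 in plate): yield φR_n = 1.0×0.6×50×0.3125×7.375 = 69.1 kips; rupture φR_n = 0.75×0.6×70×0.3125×7.375 = 72.6 kips; take 69.1 kips (yield).
Governing: min(51.3, 69.1) = 51.3 kips → weld metal.

51.3 kips (weld metal governs)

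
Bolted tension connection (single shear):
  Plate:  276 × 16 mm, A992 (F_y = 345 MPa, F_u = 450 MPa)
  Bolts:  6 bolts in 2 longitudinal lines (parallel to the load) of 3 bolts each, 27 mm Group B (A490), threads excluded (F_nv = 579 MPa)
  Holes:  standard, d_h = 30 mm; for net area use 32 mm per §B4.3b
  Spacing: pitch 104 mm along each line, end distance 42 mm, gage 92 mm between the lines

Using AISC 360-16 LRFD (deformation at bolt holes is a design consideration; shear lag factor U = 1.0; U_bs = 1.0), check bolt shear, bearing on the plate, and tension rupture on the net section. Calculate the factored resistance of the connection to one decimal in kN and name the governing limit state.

Bolt shear: A_b = π(27)²/4 = 572.56 mm². φR_n = 0.75 × 579 × 572.56 × 6 × 1 = 1491.8 kN.
Bearing (16 mm plate, F_u = 450 MPa): end bolts L_c = 42 − 30/2 = 27, R_n = min(1.2×27×16×450, 2.4×27×16×450) = 233.28 kN/bolt; interior L_c = 104 − 30 = 74, R_n = 466.56 kN/bolt. φR_n = 0.75 × (2×233.28 + 4×466.56) = 1749.6 kN.
Tension rupture (net): A_n = (276 − 2×32)×16 = 3392 mm² (U = 1.0, A_e = A_n). φR_n = 0.75 × 450 × 3392 = 1144.8 kN.
Governing: min(1491.8, 1749.6, 1144.8) = 1144.8 kN → net-section rupture.

1144.8 kN (net-section rupture governs)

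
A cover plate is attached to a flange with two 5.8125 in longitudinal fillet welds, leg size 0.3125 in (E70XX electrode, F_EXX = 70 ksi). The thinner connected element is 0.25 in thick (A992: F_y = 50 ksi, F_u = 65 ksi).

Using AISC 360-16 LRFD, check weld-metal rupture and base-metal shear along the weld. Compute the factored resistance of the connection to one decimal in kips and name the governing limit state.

Weld metal: throat = 0.707×0.3125 = 0.22094 in, L = 2×5.8125 = 11.625 in. φR_n = 0.75 × 0.6 × 70 × 0.22094 × 11.625 = 80.9 kips.
Base metal shear (0.25 in plate): yield φR_n = 1.0×0.6×50×0.25×11.625 = 87.2 kips; rupture φR_n = 0.75×0.6×65×0.25×11.625 = 85.0 kips; take 85.0 kips (rupture).
Governing: min(80.9, 85.0) = 80.9 kips → weld metal.

80.9 kips (weld metal governs)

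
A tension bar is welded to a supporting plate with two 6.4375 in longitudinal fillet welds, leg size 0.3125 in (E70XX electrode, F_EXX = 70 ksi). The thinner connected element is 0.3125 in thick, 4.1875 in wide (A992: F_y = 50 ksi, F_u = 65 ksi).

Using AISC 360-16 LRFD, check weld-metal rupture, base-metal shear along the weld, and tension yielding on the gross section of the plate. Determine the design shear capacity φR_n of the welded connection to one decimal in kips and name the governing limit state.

Weld metal: throat = 0.707×0.3125 = 0.22094 in, L = 2×6.4375 = 12.875 in. φR_n = 0.75 × 0.6 × 70 × 0.22094 × 12.875 = 89.6 kips.
Base metal shear (0.3125 in plate): yield φR_n = 1.0×0.6×50×0.3125×12.875 = 120.7 kips; rupture φR_n = 0.75×0.6×65×0.3125×12.875 = 117.7 kips; take 117.7 kips (rupture).
Tension yield (gross): A_g = 4.1875×0.3125 = 1.3086 in². φR_n = 0.90 × 50 × 1.3086 = 58.9 kips.
Governing: min(89.6, 117.7, 58.9) = 58.9 kips → gross-section yield.

58.9 kips (gross-section yield governs)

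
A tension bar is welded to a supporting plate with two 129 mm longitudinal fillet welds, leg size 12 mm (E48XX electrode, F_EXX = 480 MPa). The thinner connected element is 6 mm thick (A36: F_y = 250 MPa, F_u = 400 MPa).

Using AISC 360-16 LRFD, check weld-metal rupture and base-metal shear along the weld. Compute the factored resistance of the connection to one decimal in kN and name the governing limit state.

Weld metal: throat = 0.707×12 = 8.484 mm, L = 2×129 = 258 mm. φR_n = 0.75 × 0.6 × 480 × 8.484 × 258 = 472.8 kN.
Base metal shear (6 mm plate): yield φR_n = 1.0×0.6×250×6×258 = 232.2 kN; rupture φR_n = 0.75×0.6×400×6×258 = 278.6 kN; take 232.2 kN (yield).
Governing: min(472.8, 232.2) = 232.2 kN → base-metal shear.

232.2 kN (base-metal shear governs)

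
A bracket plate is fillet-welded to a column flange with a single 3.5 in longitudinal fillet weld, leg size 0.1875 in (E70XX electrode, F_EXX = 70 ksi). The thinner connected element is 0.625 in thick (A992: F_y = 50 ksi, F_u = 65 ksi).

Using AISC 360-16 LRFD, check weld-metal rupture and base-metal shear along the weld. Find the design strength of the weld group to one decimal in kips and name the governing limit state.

14.6 kips (weld metal governs)

Weld metal: throat = 0.707×0.1875 = 0.13256 in, L = 3.5 in. φR_n = 0.75 × 0.6 × 70 × 0.13256 × 3.5 = 14.6 kips.
Base metal shear (0.625 in plate): yield φR_n = 1.0×0.6×50×0.625×3.5 = 65.6 kips; rupture φR_n = 0.75×0.6×65×0.625×3.5 = 64.0 kips; take 64.0 kips (rupture).
Governing: min(14.6, 64.0) = 14.6 kips → weld metal.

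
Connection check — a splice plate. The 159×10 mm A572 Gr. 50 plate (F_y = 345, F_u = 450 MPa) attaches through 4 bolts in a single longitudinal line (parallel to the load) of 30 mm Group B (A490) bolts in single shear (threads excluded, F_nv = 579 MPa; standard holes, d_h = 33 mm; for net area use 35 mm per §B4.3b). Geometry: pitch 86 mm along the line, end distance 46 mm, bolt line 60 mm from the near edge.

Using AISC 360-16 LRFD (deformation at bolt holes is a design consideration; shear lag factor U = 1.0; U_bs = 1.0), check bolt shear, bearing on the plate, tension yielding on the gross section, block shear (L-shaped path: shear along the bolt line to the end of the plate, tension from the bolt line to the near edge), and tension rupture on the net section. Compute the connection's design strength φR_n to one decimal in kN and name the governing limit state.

418.5 kN (net-section rupture governs)

Bolt shear: A_b = π(30)²/4 = 706.86 mm². φR_n = 0.75 × 579 × 706.86 × 4 × 1 = 1227.8 kN.
Bearing (10 mm plate, F_u = 450 MPa): end bolts L_c = 46 − 33/2 = 29.5, R_n = min(1.2×29.5×10×450, 2.4×30×10×450) = 159.3 kN/bolt; interior L_c = 86 − 33 = 53, R_n = 286.2 kN/bolt. φR_n = 0.75 × (1×159.3 + 3×286.2) = 763.4 kN.
Tension yield (gross): A_g = 159×10 = 1590 mm². φR_n = 0.90 × 345 × 1590 = 493.7 kN.
Block shear: shear path 1×[46+3×86] = 1×304 mm, A_gv = 3040, A_nv = 1×(304 − 3.5×35)×10 = 1815 mm²; tension to near edge: (60 − 0.5×35)×10 = 425 mm². R_n = min(0.6×450×1815, 0.6×345×3040) + 1.0×450×425 = min(490.05, 629.28) + 191.25 = 681.3 kN. φR_n = 0.75 × 681.3 = 511.0 kN.
Tension rupture (net): A_n = (159 − 1×35)×10 = 1240 mm² (U = 1.0, A_e = A_n). φR_n = 0.75 × 450 × 1240 = 418.5 kN.
Governing: min(1227.8, 763.4, 493.7, 511.0, 418.5) = 418.5 kN → net-section rupture.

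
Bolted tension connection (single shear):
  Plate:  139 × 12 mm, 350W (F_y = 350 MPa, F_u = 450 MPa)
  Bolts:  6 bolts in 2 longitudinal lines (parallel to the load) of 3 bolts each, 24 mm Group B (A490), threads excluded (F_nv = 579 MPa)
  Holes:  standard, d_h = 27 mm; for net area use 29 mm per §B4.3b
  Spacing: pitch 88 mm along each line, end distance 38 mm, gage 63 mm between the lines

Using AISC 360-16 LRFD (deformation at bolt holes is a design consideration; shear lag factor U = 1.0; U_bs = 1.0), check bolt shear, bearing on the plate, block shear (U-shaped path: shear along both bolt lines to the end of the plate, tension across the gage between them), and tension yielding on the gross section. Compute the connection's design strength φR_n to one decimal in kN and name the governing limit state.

525.4 kN (gross-section yield governs)

Bolt shear: A_b = π(24)²/4 = 452.39 mm². φR_n = 0.75 × 579 × 452.39 × 6 × 1 = 1178.7 kN.
Bearing (12 mm plate, F_u = 450 MPa): end bolts L_c = 38 − 27/2 = 24.5, R_n = min(1.2×24.5×12×450, 2.4×24×12×450) = 158.76 kN/bolt; interior L_c = 88 − 27 = 61, R_n = 311.04 kN/bolt. φR_n = 0.75 × (2×158.76 + 4×311.04) = 1171.3 kN.
Block shear: shear path 2×[38+2×88] = 2×214 mm, A_gv = 5136, A_nv = 2×(214 − 2.5×29)×12 = 3396 mm²; tension across gage: (63 − 1×29)×12 = 408 mm². R_n = min(0.6×450×3396, 0.6×350×5136) + 1.0×450×408 = min(916.92, 1078.6) + 183.6 = 1100.5 kN. φR_n = 0.75 × 1100.5 = 825.4 kN.
Tension yield (gross): A_g = 139×12 = 1668 mm². φR_n = 0.90 × 350 × 1668 = 525.4 kN.
Governing: min(1178.7, 1171.3, 825.4, 525.4) = 525.4 kN → gross-section yield.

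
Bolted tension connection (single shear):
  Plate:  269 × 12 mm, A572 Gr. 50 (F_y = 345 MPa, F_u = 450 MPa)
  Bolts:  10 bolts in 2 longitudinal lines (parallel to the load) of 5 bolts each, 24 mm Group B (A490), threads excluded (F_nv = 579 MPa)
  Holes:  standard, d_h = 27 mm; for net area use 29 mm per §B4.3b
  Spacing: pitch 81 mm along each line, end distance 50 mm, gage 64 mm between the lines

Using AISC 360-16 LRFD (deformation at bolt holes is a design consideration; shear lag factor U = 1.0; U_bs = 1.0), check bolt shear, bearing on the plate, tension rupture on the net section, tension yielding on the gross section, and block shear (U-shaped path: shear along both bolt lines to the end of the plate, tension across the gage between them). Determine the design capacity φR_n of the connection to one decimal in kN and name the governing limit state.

854.6 kN (net-section rupture governs)

Bolt shear: A_b = π(24)²/4 = 452.39 mm². φR_n = 0.75 × 579 × 452.39 × 10 × 1 = 1964.5 kN.
Bearing (12 mm plate, F_u = 450 MPa): end bolts L_c = 50 − 27/2 = 36.5, R_n = min(1.2×36.5×12×450, 2.4×24×12×450) = 236.52 kN/bolt; interior L_c = 81 − 27 = 54, R_n = 311.04 kN/bolt. φR_n = 0.75 × (2×236.52 + 8×311.04) = 2221.0 kN.
Tension rupture (net): A_n = (269 − 2×29)×12 = 2532 mm² (U = 1.0, A_e = A_n). φR_n = 0.75 × 450 × 2532 = 854.6 kN.
Tension yield (gross): A_g = 269×12 = 3228 mm². φR_n = 0.90 × 345 × 3228 = 1002.3 kN.
Block shear: shear path 2×[50+4×81] = 2×374 mm, A_gv = 8976, A_nv = 2×(374 − 4.5×29)×12 = 5844 mm²; tension across gage: (64 − 1×29)×12 = 420 mm². R_n = min(0.6×450×5844, 0.6×345×8976) + 1.0×450×420 = min(1577.9, 1858) + 189 = 1766.9 kN. φR_n = 0.75 × 1766.9 = 1325.2 kN.
Governing: min(1964.5, 2221.0, 854.6, 1002.3, 1325.2) = 854.6 kN → net-section rupture.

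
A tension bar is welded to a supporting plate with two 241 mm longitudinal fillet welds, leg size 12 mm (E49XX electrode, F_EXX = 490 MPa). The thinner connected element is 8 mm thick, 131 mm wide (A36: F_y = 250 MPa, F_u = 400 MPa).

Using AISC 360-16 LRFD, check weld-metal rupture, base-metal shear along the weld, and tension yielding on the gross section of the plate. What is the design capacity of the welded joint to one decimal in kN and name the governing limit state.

235.8 kN (gross-section yield governs)

Weld metal: throat = 0.707×12 = 8.484 mm, L = 2×241 = 482 mm. φR_n = 0.75 × 0.6 × 490 × 8.484 × 482 = 901.7 kN.
Base metal shear (8 mm plate): yield φR_n = 1.0×0.6×250×8×482 = 578.4 kN; rupture φR_n = 0.75×0.6×400×8×482 = 694.1 kN; take 578.4 kN (yield).
Tension yield (gross): A_g = 131×8 = 1048 mm². φR_n = 0.90 × 250 × 1048 = 235.8 kN.
Governing: min(901.7, 578.4, 235.8) = 235.8 kN → gross-section yield.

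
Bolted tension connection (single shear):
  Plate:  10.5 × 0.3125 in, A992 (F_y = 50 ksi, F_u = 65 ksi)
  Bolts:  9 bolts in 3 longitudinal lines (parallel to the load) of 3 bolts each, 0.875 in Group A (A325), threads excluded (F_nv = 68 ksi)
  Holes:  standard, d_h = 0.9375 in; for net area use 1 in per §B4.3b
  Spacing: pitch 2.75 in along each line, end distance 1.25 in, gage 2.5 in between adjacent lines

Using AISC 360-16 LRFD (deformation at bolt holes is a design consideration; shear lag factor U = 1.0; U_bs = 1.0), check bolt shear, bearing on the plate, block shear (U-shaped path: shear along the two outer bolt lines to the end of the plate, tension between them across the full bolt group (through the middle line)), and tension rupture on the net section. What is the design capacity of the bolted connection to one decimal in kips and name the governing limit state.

Bolt shear: A_b = π(0.875)²/4 = 0.60132 in². φR_n = 0.75 × 68 × 0.60132 × 9 × 1 = 276.0 kips.
Bearing (0.3125 in plate, F_u = 65 ksi): end bolts L_c = 1.25 − 0.9375/2 = 0.78125, R_n = min(1.2×0.78125×0.3125×65, 2.4×0.875×0.3125×65) = 19.043 kips/bolt; interior L_c = 2.75 − 0.9375 = 1.8125, R_n = 42.656 kips/bolt. φR_n = 0.75 × (3×19.043 + 6×42.656) = 234.8 kips.
Block shear: shear path 2×[1.25+2×2.75] = 2×6.75 in, A_gv = 4.2188, A_nv = 2×(6.75 − 2.5×1)×0.3125 = 2.6563 in²; tension across gage: (5 − 2×1)×0.3125 = 0.9375 in². R_n = min(0.6×65×2.6563, 0.6×50×4.2188) + 1.0×65×0.9375 = min(103.6, 126.56) + 60.938 = 164.54 kips. φR_n = 0.75 × 164.54 = 123.4 kips.
Tension rupture (net): A_n = (10.5 − 3×1)×0.3125 = 2.3438 in² (U = 1.0, A_e = A_n). φR_n = 0.75 × 65 × 2.3438 = 114.3 kips.
Governing: min(276.0, 234.8, 123.4, 114.3) = 114.3 kips → net-section rupture.

114.3 kips (net-section rupture governs)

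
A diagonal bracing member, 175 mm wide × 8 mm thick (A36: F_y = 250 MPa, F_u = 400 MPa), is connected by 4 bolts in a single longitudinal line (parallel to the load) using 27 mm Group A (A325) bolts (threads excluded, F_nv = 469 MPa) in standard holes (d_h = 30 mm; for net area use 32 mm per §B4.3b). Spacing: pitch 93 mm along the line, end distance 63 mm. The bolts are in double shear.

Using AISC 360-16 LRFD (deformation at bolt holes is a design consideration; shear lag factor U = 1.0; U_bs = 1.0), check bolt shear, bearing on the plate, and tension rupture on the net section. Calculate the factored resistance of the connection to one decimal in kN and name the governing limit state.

Bolt shear: A_b = π(27)²/4 = 572.56 mm². φR_n = 0.75 × 469 × 572.56 × 4 × 2 = 1611.2 kN.
Bearing (8 mm plate, F_u = 400 MPa): end bolts L_c = 63 − 30/2 = 48, R_n = min(1.2×48×8×400, 2.4×27×8×400) = 184.32 kN/bolt; interior L_c = 93 − 30 = 63, R_n = 207.36 kN/bolt. φR_n = 0.75 × (1×184.32 + 3×207.36) = 604.8 kN.
Tension rupture (net): A_n = (175 − 1×32)×8 = 1144 mm² (U = 1.0, A_e = A_n). φR_n = 0.75 × 400 × 1144 = 343.2 kN.
Governing: min(1611.2, 604.8, 343.2) = 343.2 kN → net-section rupture.

343.2 kN (net-section rupture governs)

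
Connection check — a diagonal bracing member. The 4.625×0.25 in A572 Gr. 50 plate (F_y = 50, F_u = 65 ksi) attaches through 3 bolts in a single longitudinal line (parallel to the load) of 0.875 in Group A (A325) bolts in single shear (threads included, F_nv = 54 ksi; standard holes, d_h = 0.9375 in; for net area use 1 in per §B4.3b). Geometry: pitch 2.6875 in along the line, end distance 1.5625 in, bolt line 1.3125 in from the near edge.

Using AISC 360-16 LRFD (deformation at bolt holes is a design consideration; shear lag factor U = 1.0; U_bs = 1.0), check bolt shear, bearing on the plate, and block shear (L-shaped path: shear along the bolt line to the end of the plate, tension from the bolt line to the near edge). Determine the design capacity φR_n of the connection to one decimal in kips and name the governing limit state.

Bolt shear: A_b = π(0.875)²/4 = 0.60132 in². φR_n = 0.75 × 54 × 0.60132 × 3 × 1 = 73.1 kips.
Bearing (0.25 in plate, F_u = 65 ksi): end bolts L_c = 1.5625 − 0.9375/2 = 1.09375, R_n = min(1.2×1.09375×0.25×65, 2.4×0.875×0.25×65) = 21.328 kips/bolt; interior L_c = 2.6875 − 0.9375 = 1.75, R_n = 34.125 kips/bolt. φR_n = 0.75 × (1×21.328 + 2×34.125) = 67.2 kips.
Block shear: shear path 1×[1.5625+2×2.6875] = 1×6.9375 in, A_gv = 1.7344, A_nv = 1×(6.9375 − 2.5×1)×0.25 = 1.1094 in²; tension to near edge: (1.3125 − 0.5×1)×0.25 = 0.20313 in². R_n = min(0.6×65×1.1094, 0.6×50×1.7344) + 1.0×65×0.20313 = min(43.267, 52.032) + 13.203 = 56.47 kips. φR_n = 0.75 × 56.47 = 42.4 kips.
Governing: min(73.1, 67.2, 42.4) = 42.4 kips → block shear.

42.4 kips (block shear governs)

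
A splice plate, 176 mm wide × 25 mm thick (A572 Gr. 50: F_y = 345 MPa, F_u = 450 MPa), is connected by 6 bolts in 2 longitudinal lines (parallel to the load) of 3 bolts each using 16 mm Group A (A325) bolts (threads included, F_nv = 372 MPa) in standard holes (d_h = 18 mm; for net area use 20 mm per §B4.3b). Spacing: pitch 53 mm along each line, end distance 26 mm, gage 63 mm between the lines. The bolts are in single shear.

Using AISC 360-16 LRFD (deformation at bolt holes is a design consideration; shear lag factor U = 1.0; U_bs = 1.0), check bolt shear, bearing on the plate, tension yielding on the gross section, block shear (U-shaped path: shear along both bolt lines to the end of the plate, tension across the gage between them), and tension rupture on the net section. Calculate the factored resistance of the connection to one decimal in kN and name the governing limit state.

336.6 kN (bolt shear governs)

Bolt shear: A_b = π(16)²/4 = 201.06 mm². φR_n = 0.75 × 372 × 201.06 × 6 × 1 = 336.6 kN.
Bearing (25 mm plate, F_u = 450 MPa): end bolts L_c = 26 − 18/2 = 17, R_n = min(1.2×17×25×450, 2.4×16×25×450) = 229.5 kN/bolt; interior L_c = 53 − 18 = 35, R_n = 432 kN/bolt. φR_n = 0.75 × (2×229.5 + 4×432) = 1640.3 kN.
Tension yield (gross): A_g = 176×25 = 4400 mm². φR_n = 0.90 × 345 × 4400 = 1366.2 kN.
Block shear: shear path 2×[26+2×53] = 2×132 mm, A_gv = 6600, A_nv = 2×(132 − 2.5×20)×25 = 4100 mm²; tension across gage: (63 − 1×20)×25 = 1075 mm². R_n = min(0.6×450×4100, 0.6×345×6600) + 1.0×450×1075 = min(1107, 1366.2) + 483.75 = 1590.8 kN. φR_n = 0.75 × 1590.8 = 1193.1 kN.
Tension rupture (net): A_n = (176 − 2×20)×25 = 3400 mm² (U = 1.0, A_e = A_n). φR_n = 0.75 × 450 × 3400 = 1147.5 kN.
Governing: min(336.6, 1640.3, 1366.2, 1193.1, 1147.5) = 336.6 kN → bolt shear.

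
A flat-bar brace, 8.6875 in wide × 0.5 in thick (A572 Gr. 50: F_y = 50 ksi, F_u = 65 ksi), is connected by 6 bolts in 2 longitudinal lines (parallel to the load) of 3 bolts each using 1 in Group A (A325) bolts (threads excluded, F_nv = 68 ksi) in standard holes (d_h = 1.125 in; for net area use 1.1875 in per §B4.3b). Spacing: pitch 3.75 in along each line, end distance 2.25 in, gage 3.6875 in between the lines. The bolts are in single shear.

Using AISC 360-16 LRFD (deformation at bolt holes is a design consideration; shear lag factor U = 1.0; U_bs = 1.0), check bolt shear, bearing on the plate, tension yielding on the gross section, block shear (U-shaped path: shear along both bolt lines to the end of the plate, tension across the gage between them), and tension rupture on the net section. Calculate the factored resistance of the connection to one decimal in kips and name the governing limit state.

153.9 kips (net-section rupture governs)

Bolt shear: A_b = π(1)²/4 = 0.7854 in². φR_n = 0.75 × 68 × 0.7854 × 6 × 1 = 240.3 kips.
Bearing (0.5 in plate, F_u = 65 ksi): end bolts L_c = 2.25 − 1.125/2 = 1.6875, R_n = min(1.2×1.6875×0.5×65, 2.4×1×0.5×65) = 65.813 kips/bolt; interior L_c = 3.75 − 1.125 = 2.625, R_n = 78 kips/bolt. φR_n = 0.75 × (2×65.813 + 4×78) = 332.7 kips.
Tension yield (gross): A_g = 8.6875×0.5 = 4.3438 in². φR_n = 0.90 × 50 × 4.3438 = 195.5 kips.
Block shear: shear path 2×[2.25+2×3.75] = 2×9.75 in, A_gv = 9.75, A_nv = 2×(9.75 − 2.5×1.1875)×0.5 = 6.7813 in²; tension across gage: (3.6875 − 1×1.1875)×0.5 = 1.25 in². R_n = min(0.6×65×6.7813, 0.6×50×9.75) + 1.0×65×1.25 = min(264.47, 292.5) + 81.25 = 345.72 kips. φR_n = 0.75 × 345.72 = 259.3 kips.
Tension rupture (net): A_n = (8.6875 − 2×1.1875)×0.5 = 3.1563 in² (U = 1.0, A_e = A_n). φR_n = 0.75 × 65 × 3.1563 = 153.9 kips.
Governing: min(240.3, 332.7, 195.5, 259.3, 153.9) = 153.9 kips → net-section rupture.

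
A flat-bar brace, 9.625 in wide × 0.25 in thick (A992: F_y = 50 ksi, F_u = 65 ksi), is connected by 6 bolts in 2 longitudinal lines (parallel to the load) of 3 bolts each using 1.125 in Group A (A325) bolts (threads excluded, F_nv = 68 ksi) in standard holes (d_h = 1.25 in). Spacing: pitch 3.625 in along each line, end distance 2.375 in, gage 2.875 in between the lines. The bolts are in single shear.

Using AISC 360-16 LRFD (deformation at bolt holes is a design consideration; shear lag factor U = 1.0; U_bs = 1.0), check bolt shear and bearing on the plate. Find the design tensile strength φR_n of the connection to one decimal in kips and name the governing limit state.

182.8 kips (bearing governs)

Bolt shear: A_b = π(1.125)²/4 = 0.99402 in². φR_n = 0.75 × 68 × 0.99402 × 6 × 1 = 304.2 kips.
Bearing (0.25 in plate, F_u = 65 ksi): end bolts L_c = 2.375 − 1.25/2 = 1.75, R_n = min(1.2×1.75×0.25×65, 2.4×1.125×0.25×65) = 34.125 kips/bolt; interior L_c = 3.625 − 1.25 = 2.375, R_n = 43.875 kips/bolt. φR_n = 0.75 × (2×34.125 + 4×43.875) = 182.8 kips.
Governing: min(304.2, 182.8) = 182.8 kips → bearing.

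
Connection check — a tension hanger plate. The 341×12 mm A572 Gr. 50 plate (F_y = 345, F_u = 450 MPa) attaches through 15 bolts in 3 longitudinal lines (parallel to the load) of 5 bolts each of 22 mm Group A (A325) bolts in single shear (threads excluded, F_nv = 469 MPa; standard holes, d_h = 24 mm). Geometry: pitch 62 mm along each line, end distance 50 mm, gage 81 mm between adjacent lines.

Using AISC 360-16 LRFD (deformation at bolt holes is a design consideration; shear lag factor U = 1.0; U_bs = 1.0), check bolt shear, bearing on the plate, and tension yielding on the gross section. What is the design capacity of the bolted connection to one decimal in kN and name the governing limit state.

Bolt shear: A_b = π(22)²/4 = 380.13 mm². φR_n = 0.75 × 469 × 380.13 × 15 × 1 = 2005.7 kN.
Bearing (12 mm plate, F_u = 450 MPa): end bolts L_c = 50 − 24/2 = 38, R_n = min(1.2×38×12×450, 2.4×22×12×450) = 246.24 kN/bolt; interior L_c = 62 − 24 = 38, R_n = 246.24 kN/bolt. φR_n = 0.75 × (3×246.24 + 12×246.24) = 2770.2 kN.
Tension yield (gross): A_g = 341×12 = 4092 mm². φR_n = 0.90 × 345 × 4092 = 1270.6 kN.
Governing: min(2005.7, 2770.2, 1270.6) = 1270.6 kN → gross-section yield.

1270.6 kN (gross-section yield governs)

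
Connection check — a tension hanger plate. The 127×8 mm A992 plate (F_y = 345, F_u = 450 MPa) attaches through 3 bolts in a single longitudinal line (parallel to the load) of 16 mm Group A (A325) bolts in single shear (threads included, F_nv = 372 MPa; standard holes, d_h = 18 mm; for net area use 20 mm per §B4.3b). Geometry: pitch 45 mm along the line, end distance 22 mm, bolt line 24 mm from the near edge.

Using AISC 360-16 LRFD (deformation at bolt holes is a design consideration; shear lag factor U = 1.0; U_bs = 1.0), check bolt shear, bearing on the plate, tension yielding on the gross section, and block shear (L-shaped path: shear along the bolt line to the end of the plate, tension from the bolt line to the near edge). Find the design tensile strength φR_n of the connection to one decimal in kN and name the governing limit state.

138.2 kN (block shear governs)

Bolt shear: A_b = π(16)²/4 = 201.06 mm². φR_n = 0.75 × 372 × 201.06 × 3 × 1 = 168.3 kN.
Bearing (8 mm plate, F_u = 450 MPa): end bolts L_c = 22 − 18/2 = 13, R_n = min(1.2×13×8×450, 2.4×16×8×450) = 56.16 kN/bolt; interior L_c = 45 − 18 = 27, R_n = 116.64 kN/bolt. φR_n = 0.75 × (1×56.16 + 2×116.64) = 217.1 kN.
Tension yield (gross): A_g = 127×8 = 1016 mm². φR_n = 0.90 × 345 × 1016 = 315.5 kN.
Block shear: shear path 1×[22+2×45] = 1×112 mm, A_gv = 896, A_nv = 1×(112 − 2.5×20)×8 = 496 mm²; tension to near edge: (24 − 0.5×20)×8 = 112 mm². R_n = min(0.6×450×496, 0.6×345×896) + 1.0×450×112 = min(133.92, 185.47) + 50.4 = 184.32 kN. φR_n = 0.75 × 184.32 = 138.2 kN.
Governing: min(168.3, 217.1, 315.5, 138.2) = 138.2 kN → block shear.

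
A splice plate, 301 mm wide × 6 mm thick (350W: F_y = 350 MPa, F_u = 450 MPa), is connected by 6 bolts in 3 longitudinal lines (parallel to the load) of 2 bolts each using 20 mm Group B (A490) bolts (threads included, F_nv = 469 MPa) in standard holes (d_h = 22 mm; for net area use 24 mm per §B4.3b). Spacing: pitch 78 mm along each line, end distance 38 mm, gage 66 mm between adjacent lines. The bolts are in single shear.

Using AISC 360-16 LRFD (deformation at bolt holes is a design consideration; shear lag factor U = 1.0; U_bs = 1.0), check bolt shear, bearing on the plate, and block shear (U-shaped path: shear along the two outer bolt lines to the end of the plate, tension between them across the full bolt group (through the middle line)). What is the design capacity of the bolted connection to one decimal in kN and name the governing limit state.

364.5 kN (block shear governs)

Bolt shear: A_b = π(20)²/4 = 314.16 mm². φR_n = 0.75 × 469 × 314.16 × 6 × 1 = 663.0 kN.
Bearing (6 mm plate, F_u = 450 MPa): end bolts L_c = 38 − 22/2 = 27, R_n = min(1.2×27×6×450, 2.4×20×6×450) = 87.48 kN/bolt; interior L_c = 78 − 22 = 56, R_n = 129.6 kN/bolt. φR_n = 0.75 × (3×87.48 + 3×129.6) = 488.4 kN.
Block shear: shear path 2×[38+1×78] = 2×116 mm, A_gv = 1392, A_nv = 2×(116 − 1.5×24)×6 = 960 mm²; tension across gage: (132 − 2×24)×6 = 504 mm². R_n = min(0.6×450×960, 0.6×350×1392) + 1.0×450×504 = min(259.2, 292.32) + 226.8 = 486 kN. φR_n = 0.75 × 486 = 364.5 kN.
Governing: min(663.0, 488.4, 364.5) = 364.5 kN → block shear.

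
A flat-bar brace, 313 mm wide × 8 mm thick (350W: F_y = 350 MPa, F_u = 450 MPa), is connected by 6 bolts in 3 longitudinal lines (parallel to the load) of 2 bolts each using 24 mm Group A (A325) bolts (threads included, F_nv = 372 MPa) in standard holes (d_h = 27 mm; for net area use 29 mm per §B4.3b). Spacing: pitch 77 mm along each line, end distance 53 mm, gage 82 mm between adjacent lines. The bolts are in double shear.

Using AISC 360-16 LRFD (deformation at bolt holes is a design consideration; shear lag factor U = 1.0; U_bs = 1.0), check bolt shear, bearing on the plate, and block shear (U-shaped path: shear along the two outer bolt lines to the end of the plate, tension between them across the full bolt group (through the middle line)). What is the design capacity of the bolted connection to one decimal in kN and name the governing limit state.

Bolt shear: A_b = π(24)²/4 = 452.39 mm². φR_n = 0.75 × 372 × 452.39 × 6 × 2 = 1514.6 kN.
Bearing (8 mm plate, F_u = 450 MPa): end bolts L_c = 53 − 27/2 = 39.5, R_n = min(1.2×39.5×8×450, 2.4×24×8×450) = 170.64 kN/bolt; interior L_c = 77 − 27 = 50, R_n = 207.36 kN/bolt. φR_n = 0.75 × (3×170.64 + 3×207.36) = 850.5 kN.
Block shear: shear path 2×[53+1×77] = 2×130 mm, A_gv = 2080, A_nv = 2×(130 − 1.5×29)×8 = 1384 mm²; tension across gage: (164 − 2×29)×8 = 848 mm². R_n = min(0.6×450×1384, 0.6×350×2080) + 1.0×450×848 = min(373.68, 436.8) + 381.6 = 755.28 kN. φR_n = 0.75 × 755.28 = 566.5 kN.
Governing: min(1514.6, 850.5, 566.5) = 566.5 kN → block shear.

566.5 kN (block shear governs)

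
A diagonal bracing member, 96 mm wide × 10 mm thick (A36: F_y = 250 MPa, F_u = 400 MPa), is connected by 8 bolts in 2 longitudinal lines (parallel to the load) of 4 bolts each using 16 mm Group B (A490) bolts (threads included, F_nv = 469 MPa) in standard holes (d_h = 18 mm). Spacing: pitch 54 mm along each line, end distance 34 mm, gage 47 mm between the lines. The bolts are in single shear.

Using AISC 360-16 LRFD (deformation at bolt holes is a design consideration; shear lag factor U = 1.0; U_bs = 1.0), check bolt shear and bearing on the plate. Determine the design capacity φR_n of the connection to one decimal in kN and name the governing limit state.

565.8 kN (bolt shear governs)

Bolt shear: A_b = π(16)²/4 = 201.06 mm². φR_n = 0.75 × 469 × 201.06 × 8 × 1 = 565.8 kN.
Bearing (10 mm plate, F_u = 400 MPa): end bolts L_c = 34 − 18/2 = 25, R_n = min(1.2×25×10×400, 2.4×16×10×400) = 120 kN/bolt; interior L_c = 54 − 18 = 36, R_n = 153.6 kN/bolt. φR_n = 0.75 × (2×120 + 6×153.6) = 871.2 kN.
Governing: min(565.8, 871.2) = 565.8 kN → bolt shear.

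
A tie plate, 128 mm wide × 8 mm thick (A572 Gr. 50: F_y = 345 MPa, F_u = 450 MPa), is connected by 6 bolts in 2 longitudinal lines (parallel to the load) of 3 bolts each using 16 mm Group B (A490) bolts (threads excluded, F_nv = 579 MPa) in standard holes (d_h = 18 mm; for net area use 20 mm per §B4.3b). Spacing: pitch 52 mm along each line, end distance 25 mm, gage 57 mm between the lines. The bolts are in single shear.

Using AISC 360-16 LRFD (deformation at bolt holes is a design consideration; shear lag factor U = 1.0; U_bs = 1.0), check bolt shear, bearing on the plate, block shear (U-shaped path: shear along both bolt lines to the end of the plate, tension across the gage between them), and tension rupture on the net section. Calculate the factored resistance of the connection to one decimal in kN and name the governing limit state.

Bolt shear: A_b = π(16)²/4 = 201.06 mm². φR_n = 0.75 × 579 × 201.06 × 6 × 1 = 523.9 kN.
Bearing (8 mm plate, F_u = 450 MPa): end bolts L_c = 25 − 18/2 = 16, R_n = min(1.2×16×8×450, 2.4×16×8×450) = 69.12 kN/bolt; interior L_c = 52 − 18 = 34, R_n = 138.24 kN/bolt. φR_n = 0.75 × (2×69.12 + 4×138.24) = 518.4 kN.
Block shear: shear path 2×[25+2×52] = 2×129 mm, A_gv = 2064, A_nv = 2×(129 − 2.5×20)×8 = 1264 mm²; tension across gage: (57 − 1×20)×8 = 296 mm². R_n = min(0.6×450×1264, 0.6×345×2064) + 1.0×450×296 = min(341.28, 427.25) + 133.2 = 474.48 kN. φR_n = 0.75 × 474.48 = 355.9 kN.
Tension rupture (net): A_n = (128 − 2×20)×8 = 704 mm² (U = 1.0, A_e = A_n). φR_n = 0.75 × 450 × 704 = 237.6 kN.
Governing: min(523.9, 518.4, 355.9, 237.6) = 237.6 kN → net-section rupture.

237.6 kN (net-section rupture governs)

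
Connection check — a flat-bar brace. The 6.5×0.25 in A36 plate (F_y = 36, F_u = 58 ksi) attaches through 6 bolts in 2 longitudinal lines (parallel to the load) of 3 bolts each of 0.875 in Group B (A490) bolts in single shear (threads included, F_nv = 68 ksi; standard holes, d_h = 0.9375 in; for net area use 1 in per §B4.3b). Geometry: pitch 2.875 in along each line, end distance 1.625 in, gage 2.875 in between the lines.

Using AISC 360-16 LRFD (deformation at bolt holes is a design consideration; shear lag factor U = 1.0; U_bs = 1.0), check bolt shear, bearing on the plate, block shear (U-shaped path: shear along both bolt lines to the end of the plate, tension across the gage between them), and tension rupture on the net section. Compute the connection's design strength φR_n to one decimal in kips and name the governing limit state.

48.9 kips (net-section rupture governs)

Bolt shear: A_b = π(0.875)²/4 = 0.60132 in². φR_n = 0.75 × 68 × 0.60132 × 6 × 1 = 184.0 kips.
Bearing (0.25 in plate, F_u = 58 ksi): end bolts L_c = 1.625 − 0.9375/2 = 1.15625, R_n = min(1.2×1.15625×0.25×58, 2.4×0.875×0.25×58) = 20.119 kips/bolt; interior L_c = 2.875 − 0.9375 = 1.9375, R_n = 30.45 kips/bolt. φR_n = 0.75 × (2×20.119 + 4×30.45) = 121.5 kips.
Block shear: shear path 2×[1.625+2×2.875] = 2×7.375 in, A_gv = 3.6875, A_nv = 2×(7.375 − 2.5×1)×0.25 = 2.4375 in²; tension across gage: (2.875 − 1×1)×0.25 = 0.46875 in². R_n = min(0.6×58×2.4375, 0.6×36×3.6875) + 1.0×58×0.46875 = min(84.825, 79.65) + 27.188 = 106.84 kips. φR_n = 0.75 × 106.84 = 80.1 kips.
Tension rupture (net): A_n = (6.5 − 2×1)×0.25 = 1.125 in² (U = 1.0, A_e = A_n). φR_n = 0.75 × 58 × 1.125 = 48.9 kips.
Governing: min(184.0, 121.5, 80.1, 48.9) = 48.9 kips → net-section rupture.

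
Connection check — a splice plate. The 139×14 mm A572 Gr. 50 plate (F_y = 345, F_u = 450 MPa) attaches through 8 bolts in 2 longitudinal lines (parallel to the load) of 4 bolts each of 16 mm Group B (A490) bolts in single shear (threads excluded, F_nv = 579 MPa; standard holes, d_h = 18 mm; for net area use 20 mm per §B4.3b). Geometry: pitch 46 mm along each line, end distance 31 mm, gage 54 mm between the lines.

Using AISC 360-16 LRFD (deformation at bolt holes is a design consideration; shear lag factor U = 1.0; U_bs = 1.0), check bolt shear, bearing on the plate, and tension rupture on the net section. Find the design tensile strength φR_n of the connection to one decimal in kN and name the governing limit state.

467.8 kN (net-section rupture governs)

Bolt shear: A_b = π(16)²/4 = 201.06 mm². φR_n = 0.75 × 579 × 201.06 × 8 × 1 = 698.5 kN.
Bearing (14 mm plate, F_u = 450 MPa): end bolts L_c = 31 − 18/2 = 22, R_n = min(1.2×22×14×450, 2.4×16×14×450) = 166.32 kN/bolt; interior L_c = 46 − 18 = 28, R_n = 211.68 kN/bolt. φR_n = 0.75 × (2×166.32 + 6×211.68) = 1202.0 kN.
Tension rupture (net): A_n = (139 − 2×20)×14 = 1386 mm² (U = 1.0, A_e = A_n). φR_n = 0.75 × 450 × 1386 = 467.8 kN.
Governing: min(698.5, 1202.0, 467.8) = 467.8 kN → net-section rupture.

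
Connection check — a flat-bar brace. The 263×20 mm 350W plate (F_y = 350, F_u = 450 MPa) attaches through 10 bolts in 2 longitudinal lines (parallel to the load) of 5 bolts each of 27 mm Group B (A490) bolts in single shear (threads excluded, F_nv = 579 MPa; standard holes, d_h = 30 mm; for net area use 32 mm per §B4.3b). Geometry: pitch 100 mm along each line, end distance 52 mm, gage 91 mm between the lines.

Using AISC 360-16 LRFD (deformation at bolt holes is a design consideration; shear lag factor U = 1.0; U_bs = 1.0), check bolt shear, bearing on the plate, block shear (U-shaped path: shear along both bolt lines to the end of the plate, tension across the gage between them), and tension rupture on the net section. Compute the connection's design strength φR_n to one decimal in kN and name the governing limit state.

1343.3 kN (net-section rupture governs)

Bolt shear: A_b = π(27)²/4 = 572.56 mm². φR_n = 0.75 × 579 × 572.56 × 10 × 1 = 2486.3 kN.
Bearing (20 mm plate, F_u = 450 MPa): end bolts L_c = 52 − 30/2 = 37, R_n = min(1.2×37×20×450, 2.4×27×20×450) = 399.6 kN/bolt; interior L_c = 100 − 30 = 70, R_n = 583.2 kN/bolt. φR_n = 0.75 × (2×399.6 + 8×583.2) = 4098.6 kN.
Block shear: shear path 2×[52+4×100] = 2×452 mm, A_gv = 18080, A_nv = 2×(452 − 4.5×32)×20 = 12320 mm²; tension across gage: (91 − 1×32)×20 = 1180 mm². R_n = min(0.6×450×12320, 0.6×350×18080) + 1.0×450×1180 = min(3326.4, 3796.8) + 531 = 3857.4 kN. φR_n = 0.75 × 3857.4 = 2893.1 kN.
Tension rupture (net): A_n = (263 − 2×32)×20 = 3980 mm² (U = 1.0, A_e = A_n). φR_n = 0.75 × 450 × 3980 = 1343.3 kN.
Governing: min(2486.3, 4098.6, 2893.1, 1343.3) = 1343.3 kN → net-section rupture.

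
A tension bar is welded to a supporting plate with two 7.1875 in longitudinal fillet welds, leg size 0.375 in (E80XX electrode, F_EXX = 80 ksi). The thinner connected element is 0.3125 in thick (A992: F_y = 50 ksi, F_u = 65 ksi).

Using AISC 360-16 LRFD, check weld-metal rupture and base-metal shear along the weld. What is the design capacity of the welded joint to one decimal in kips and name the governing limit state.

Weld metal: throat = 0.707×0.375 = 0.26513 in, L = 2×7.1875 = 14.375 in. φR_n = 0.75 × 0.6 × 80 × 0.26513 × 14.375 = 137.2 kips.
Base metal shear (0.3125 in plate): yield φR_n = 1.0×0.6×50×0.3125×14.375 = 134.8 kips; rupture φR_n = 0.75×0.6×65×0.3125×14.375 = 131.4 kips; take 131.4 kips (rupture).
Governing: min(137.2, 131.4) = 131.4 kips → base-metal shear.

131.4 kips (base-metal shear governs)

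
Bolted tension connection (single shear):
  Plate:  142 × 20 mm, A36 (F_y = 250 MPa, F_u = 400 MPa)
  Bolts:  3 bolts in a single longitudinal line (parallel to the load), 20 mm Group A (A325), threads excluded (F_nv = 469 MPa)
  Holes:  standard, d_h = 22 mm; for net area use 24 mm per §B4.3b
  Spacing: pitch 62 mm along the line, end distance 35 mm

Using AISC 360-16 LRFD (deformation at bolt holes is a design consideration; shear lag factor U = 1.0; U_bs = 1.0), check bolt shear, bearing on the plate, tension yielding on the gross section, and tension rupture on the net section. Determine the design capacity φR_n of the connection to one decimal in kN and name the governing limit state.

331.5 kN (bolt shear governs)

Bolt shear: A_b = π(20)²/4 = 314.16 mm². φR_n = 0.75 × 469 × 314.16 × 3 × 1 = 331.5 kN.
Bearing (20 mm plate, F_u = 400 MPa): end bolts L_c = 35 − 22/2 = 24, R_n = min(1.2×24×20×400, 2.4×20×20×400) = 230.4 kN/bolt; interior L_c = 62 − 22 = 40, R_n = 384 kN/bolt. φR_n = 0.75 × (1×230.4 + 2×384) = 748.8 kN.
Tension yield (gross): A_g = 142×20 = 2840 mm². φR_n = 0.90 × 250 × 2840 = 639.0 kN.
Tension rupture (net): A_n = (142 − 1×24)×20 = 2360 mm² (U = 1.0, A_e = A_n). φR_n = 0.75 × 400 × 2360 = 708.0 kN.
Governing: min(331.5, 748.8, 639.0, 708.0) = 331.5 kN → bolt shear.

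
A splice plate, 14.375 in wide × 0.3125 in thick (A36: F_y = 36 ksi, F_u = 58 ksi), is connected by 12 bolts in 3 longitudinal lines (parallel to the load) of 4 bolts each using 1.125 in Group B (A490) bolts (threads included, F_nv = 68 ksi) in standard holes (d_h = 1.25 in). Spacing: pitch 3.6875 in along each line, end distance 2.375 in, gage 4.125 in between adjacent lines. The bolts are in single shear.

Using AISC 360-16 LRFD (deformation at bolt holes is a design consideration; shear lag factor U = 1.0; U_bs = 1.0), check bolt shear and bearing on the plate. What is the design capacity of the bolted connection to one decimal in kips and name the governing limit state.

416.0 kips (bearing governs)

Bolt shear: A_b = π(1.125)²/4 = 0.99402 in². φR_n = 0.75 × 68 × 0.99402 × 12 × 1 = 608.3 kips.
Bearing (0.3125 in plate, F_u = 58 ksi): end bolts L_c = 2.375 − 1.25/2 = 1.75, R_n = min(1.2×1.75×0.3125×58, 2.4×1.125×0.3125×58) = 38.063 kips/bolt; interior L_c = 3.6875 − 1.25 = 2.4375, R_n = 48.938 kips/bolt. φR_n = 0.75 × (3×38.063 + 9×48.938) = 416.0 kips.
Governing: min(608.3, 416.0) = 416.0 kips → bearing.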